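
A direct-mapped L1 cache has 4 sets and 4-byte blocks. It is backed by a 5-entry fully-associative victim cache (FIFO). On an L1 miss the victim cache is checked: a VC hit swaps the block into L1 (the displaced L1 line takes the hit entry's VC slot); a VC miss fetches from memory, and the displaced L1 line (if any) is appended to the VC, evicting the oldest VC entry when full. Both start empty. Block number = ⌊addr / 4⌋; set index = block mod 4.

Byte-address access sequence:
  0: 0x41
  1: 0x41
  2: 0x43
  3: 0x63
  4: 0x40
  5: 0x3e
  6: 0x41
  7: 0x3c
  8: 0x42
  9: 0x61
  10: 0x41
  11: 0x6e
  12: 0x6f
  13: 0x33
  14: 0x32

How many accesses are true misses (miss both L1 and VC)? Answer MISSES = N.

#0 0x41→b16/s0 MISS; vc=[]
#1 0x41→b16/s0 L1-HIT; vc=[]
#2 0x43→b16/s0 L1-HIT; vc=[]
#3 0x63→b24/s0 MISS; vc=[16]
#4 0x40→b16/s0 VC-HIT; vc=[24]
#5 0x3e→b15/s3 MISS; vc=[24]
#6 0x41→b16/s0 L1-HIT; vc=[24]
#7 0x3c→b15/s3 L1-HIT; vc=[24]
#8 0x42→b16/s0 L1-HIT; vc=[24]
#9 0x61→b24/s0 VC-HIT; vc=[16]
#10 0x41→b16/s0 VC-HIT; vc=[24]
#11 0x6e→b27/s3 MISS; vc=[24,15]
#12 0x6f→b27/s3 L1-HIT; vc=[24,15]
#13 0x33→b12/s0 MISS; vc=[24,15,16]
#14 0x32→b12/s0 L1-HIT; vc=[24,15,16]

MISSES = 5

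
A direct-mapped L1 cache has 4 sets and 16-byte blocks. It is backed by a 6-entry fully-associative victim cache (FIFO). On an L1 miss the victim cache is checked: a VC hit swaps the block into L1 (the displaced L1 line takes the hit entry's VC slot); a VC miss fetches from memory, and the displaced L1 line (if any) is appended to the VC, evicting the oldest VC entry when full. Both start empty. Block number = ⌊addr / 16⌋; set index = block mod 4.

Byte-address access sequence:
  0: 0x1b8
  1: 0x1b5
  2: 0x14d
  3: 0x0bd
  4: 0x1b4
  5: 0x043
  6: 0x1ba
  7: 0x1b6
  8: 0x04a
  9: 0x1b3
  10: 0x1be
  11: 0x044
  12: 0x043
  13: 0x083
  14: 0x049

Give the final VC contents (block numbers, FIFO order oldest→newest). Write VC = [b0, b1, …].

0: 0x1b8 (blk 27, set 3) → MISS  vc=[]
1: 0x1b5 (blk 27, set 3) → L1-HIT  vc=[]
2: 0x14d (blk 20, set 0) → MISS  vc=[]
3: 0xbd (blk 11, set 3) → MISS  vc=[27]
4: 0x1b4 (blk 27, set 3) → VC-HIT  vc=[11]
5: 0x43 (blk 4, set 0) → MISS  vc=[11, 20]
6: 0x1ba (blk 27, set 3) → L1-HIT  vc=[11, 20]
7: 0x1b6 (blk 27, set 3) → L1-HIT  vc=[11, 20]
8: 0x4a (blk 4, set 0) → L1-HIT  vc=[11, 20]
9: 0x1b3 (blk 27, set 3) → L1-HIT  vc=[11, 20]
10: 0x1be (blk 27, set 3) → L1-HIT  vc=[11, 20]
11: 0x44 (blk 4, set 0) → L1-HIT  vc=[11, 20]
12: 0x43 (blk 4, set 0) → L1-HIT  vc=[11, 20]
13: 0x83 (blk 8, set 0) → MISS  vc=[11, 20, 4]
14: 0x49 (blk 4, set 0) → VC-HIT  vc=[11, 20, 8]

VC = [11, 20, 8]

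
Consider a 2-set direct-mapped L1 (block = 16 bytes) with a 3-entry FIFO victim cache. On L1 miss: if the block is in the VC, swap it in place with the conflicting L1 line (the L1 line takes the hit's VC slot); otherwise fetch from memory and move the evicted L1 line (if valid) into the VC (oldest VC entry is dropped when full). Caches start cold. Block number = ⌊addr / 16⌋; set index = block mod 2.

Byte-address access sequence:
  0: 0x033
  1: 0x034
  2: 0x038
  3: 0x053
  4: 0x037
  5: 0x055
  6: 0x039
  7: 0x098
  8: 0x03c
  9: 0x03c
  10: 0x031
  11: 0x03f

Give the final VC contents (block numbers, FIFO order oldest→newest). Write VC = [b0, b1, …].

VC = [5, 9]

0: 0x33 (blk 3, set 1) → MISS  vc=[]
1: 0x34 (blk 3, set 1) → L1-HIT  vc=[]
2: 0x38 (blk 3, set 1) → L1-HIT  vc=[]
3: 0x53 (blk 5, set 1) → MISS  vc=[3]
4: 0x37 (blk 3, set 1) → VC-HIT  vc=[5]
5: 0x55 (blk 5, set 1) → VC-HIT  vc=[3]
6: 0x39 (blk 3, set 1) → VC-HIT  vc=[5]
7: 0x98 (blk 9, set 1) → MISS  vc=[5, 3]
8: 0x3c (blk 3, set 1) → VC-HIT  vc=[5, 9]
9: 0x3c (blk 3, set 1) → L1-HIT  vc=[5, 9]
10: 0x31 (blk 3, set 1) → L1-HIT  vc=[5, 9]
11: 0x3f (blk 3, set 1) → L1-HIT  vc=[5, 9]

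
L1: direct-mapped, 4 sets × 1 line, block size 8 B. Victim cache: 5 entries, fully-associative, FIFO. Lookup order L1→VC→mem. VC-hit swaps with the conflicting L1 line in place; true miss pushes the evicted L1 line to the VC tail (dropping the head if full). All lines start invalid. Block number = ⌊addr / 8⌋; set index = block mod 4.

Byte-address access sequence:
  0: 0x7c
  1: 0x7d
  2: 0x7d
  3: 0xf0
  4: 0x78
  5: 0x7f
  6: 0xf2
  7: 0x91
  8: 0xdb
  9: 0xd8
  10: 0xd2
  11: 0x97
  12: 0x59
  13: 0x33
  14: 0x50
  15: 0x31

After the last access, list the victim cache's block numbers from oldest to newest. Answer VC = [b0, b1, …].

VC = [15, 26, 27, 18, 10]

#0 0x7c→b15/s3 MISS; vc=[]
#1 0x7d→b15/s3 L1-HIT; vc=[]
#2 0x7d→b15/s3 L1-HIT; vc=[]
#3 0xf0→b30/s2 MISS; vc=[]
#4 0x78→b15/s3 L1-HIT; vc=[]
#5 0x7f→b15/s3 L1-HIT; vc=[]
#6 0xf2→b30/s2 L1-HIT; vc=[]
#7 0x91→b18/s2 MISS; vc=[30]
#8 0xdb→b27/s3 MISS; vc=[30,15]
#9 0xd8→b27/s3 L1-HIT; vc=[30,15]
#10 0xd2→b26/s2 MISS; vc=[30,15,18]
#11 0x97→b18/s2 VC-HIT; vc=[30,15,26]
#12 0x59→b11/s3 MISS; vc=[30,15,26,27]
#13 0x33→b6/s2 MISS; vc=[30,15,26,27,18]
#14 0x50→b10/s2 MISS; vc=[15,26,27,18,6]
#15 0x31→b6/s2 VC-HIT; vc=[15,26,27,18,10]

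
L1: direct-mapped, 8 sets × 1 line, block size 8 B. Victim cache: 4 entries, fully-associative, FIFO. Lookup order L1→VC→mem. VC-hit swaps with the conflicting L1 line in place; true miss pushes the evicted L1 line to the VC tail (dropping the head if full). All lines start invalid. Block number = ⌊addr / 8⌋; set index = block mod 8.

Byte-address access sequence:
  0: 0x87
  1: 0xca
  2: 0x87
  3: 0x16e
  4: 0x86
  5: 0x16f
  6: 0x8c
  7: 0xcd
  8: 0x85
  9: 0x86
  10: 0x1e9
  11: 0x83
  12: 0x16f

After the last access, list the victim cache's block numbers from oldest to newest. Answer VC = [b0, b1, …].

0: 0x87 (blk 16, set 0) → MISS  vc=[]
1: 0xca (blk 25, set 1) → MISS  vc=[]
2: 0x87 (blk 16, set 0) → L1-HIT  vc=[]
3: 0x16e (blk 45, set 5) → MISS  vc=[]
4: 0x86 (blk 16, set 0) → L1-HIT  vc=[]
5: 0x16f (blk 45, set 5) → L1-HIT  vc=[]
6: 0x8c (blk 17, set 1) → MISS  vc=[25]
7: 0xcd (blk 25, set 1) → VC-HIT  vc=[17]
8: 0x85 (blk 16, set 0) → L1-HIT  vc=[17]
9: 0x86 (blk 16, set 0) → L1-HIT  vc=[17]
10: 0x1e9 (blk 61, set 5) → MISS  vc=[17, 45]
11: 0x83 (blk 16, set 0) → L1-HIT  vc=[17, 45]
12: 0x16f (blk 45, set 5) → VC-HIT  vc=[17, 61]

VC = [17, 61]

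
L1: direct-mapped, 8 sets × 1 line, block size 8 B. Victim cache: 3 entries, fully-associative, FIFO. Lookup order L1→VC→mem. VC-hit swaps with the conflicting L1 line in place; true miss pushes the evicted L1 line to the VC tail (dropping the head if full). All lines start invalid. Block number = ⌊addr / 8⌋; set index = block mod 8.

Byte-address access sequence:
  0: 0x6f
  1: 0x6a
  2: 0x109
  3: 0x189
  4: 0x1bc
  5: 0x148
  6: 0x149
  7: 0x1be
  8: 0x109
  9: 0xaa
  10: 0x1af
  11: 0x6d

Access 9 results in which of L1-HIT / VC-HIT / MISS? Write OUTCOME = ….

OUTCOME = MISS

  [0] addr=0x6f blk=13 s=5: MISS | VC []
  [1] addr=0x6a blk=13 s=5: L1-HIT | VC []
  [2] addr=0x109 blk=33 s=1: MISS | VC []
  [3] addr=0x189 blk=49 s=1: MISS | VC [33]
  [4] addr=0x1bc blk=55 s=7: MISS | VC [33]
  [5] addr=0x148 blk=41 s=1: MISS | VC [33, 49]
  [6] addr=0x149 blk=41 s=1: L1-HIT | VC [33, 49]
  [7] addr=0x1be blk=55 s=7: L1-HIT | VC [33, 49]
  [8] addr=0x109 blk=33 s=1: VC-HIT | VC [41, 49]
  [9] addr=0xaa blk=21 s=5: MISS | VC [41, 49, 13]
  [10] addr=0x1af blk=53 s=5: MISS | VC [49, 13, 21]
  [11] addr=0x6d blk=13 s=5: VC-HIT | VC [49, 53, 21]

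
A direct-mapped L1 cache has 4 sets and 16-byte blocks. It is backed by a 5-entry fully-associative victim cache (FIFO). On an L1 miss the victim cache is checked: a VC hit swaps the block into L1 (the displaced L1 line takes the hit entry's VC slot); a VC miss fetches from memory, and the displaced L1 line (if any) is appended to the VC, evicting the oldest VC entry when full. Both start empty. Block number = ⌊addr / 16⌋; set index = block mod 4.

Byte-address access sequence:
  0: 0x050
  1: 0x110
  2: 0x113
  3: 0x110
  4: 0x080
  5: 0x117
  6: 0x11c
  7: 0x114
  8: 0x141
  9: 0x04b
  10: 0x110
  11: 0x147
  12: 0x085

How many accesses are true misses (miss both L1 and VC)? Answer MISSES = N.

MISSES = 5

  [0] addr=0x50 blk=5 s=1: MISS | VC []
  [1] addr=0x110 blk=17 s=1: MISS | VC [5]
  [2] addr=0x113 blk=17 s=1: L1-HIT | VC [5]
  [3] addr=0x110 blk=17 s=1: L1-HIT | VC [5]
  [4] addr=0x80 blk=8 s=0: MISS | VC [5]
  [5] addr=0x117 blk=17 s=1: L1-HIT | VC [5]
  [6] addr=0x11c blk=17 s=1: L1-HIT | VC [5]
  [7] addr=0x114 blk=17 s=1: L1-HIT | VC [5]
  [8] addr=0x141 blk=20 s=0: MISS | VC [5, 8]
  [9] addr=0x4b blk=4 s=0: MISS | VC [5, 8, 20]
  [10] addr=0x110 blk=17 s=1: L1-HIT | VC [5, 8, 20]
  [11] addr=0x147 blk=20 s=0: VC-HIT | VC [5, 8, 4]
  [12] addr=0x85 blk=8 s=0: VC-HIT | VC [5, 20, 4]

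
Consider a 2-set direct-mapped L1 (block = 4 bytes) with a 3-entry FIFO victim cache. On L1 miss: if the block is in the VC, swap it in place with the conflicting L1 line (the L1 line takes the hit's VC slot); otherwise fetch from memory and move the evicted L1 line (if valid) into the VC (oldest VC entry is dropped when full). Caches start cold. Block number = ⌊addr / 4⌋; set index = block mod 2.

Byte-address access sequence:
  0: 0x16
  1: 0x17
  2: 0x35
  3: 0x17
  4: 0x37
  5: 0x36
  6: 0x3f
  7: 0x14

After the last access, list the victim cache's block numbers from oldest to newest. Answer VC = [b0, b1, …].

VC = [15, 13]

0: 0x16 (blk 5, set 1) → MISS  vc=[]
1: 0x17 (blk 5, set 1) → L1-HIT  vc=[]
2: 0x35 (blk 13, set 1) → MISS  vc=[5]
3: 0x17 (blk 5, set 1) → VC-HIT  vc=[13]
4: 0x37 (blk 13, set 1) → VC-HIT  vc=[5]
5: 0x36 (blk 13, set 1) → L1-HIT  vc=[5]
6: 0x3f (blk 15, set 1) → MISS  vc=[5, 13]
7: 0x14 (blk 5, set 1) → VC-HIT  vc=[15, 13]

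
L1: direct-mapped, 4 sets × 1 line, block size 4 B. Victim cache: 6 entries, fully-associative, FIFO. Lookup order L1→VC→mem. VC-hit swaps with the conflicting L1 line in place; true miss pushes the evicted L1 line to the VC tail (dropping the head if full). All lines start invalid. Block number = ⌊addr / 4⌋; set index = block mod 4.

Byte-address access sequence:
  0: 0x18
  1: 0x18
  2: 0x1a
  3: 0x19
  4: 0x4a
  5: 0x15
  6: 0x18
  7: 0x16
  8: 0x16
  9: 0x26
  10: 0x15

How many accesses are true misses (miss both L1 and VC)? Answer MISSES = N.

  [0] addr=0x18 blk=6 s=2: MISS | VC []
  [1] addr=0x18 blk=6 s=2: L1-HIT | VC []
  [2] addr=0x1a blk=6 s=2: L1-HIT | VC []
  [3] addr=0x19 blk=6 s=2: L1-HIT | VC []
  [4] addr=0x4a blk=18 s=2: MISS | VC [6]
  [5] addr=0x15 blk=5 s=1: MISS | VC [6]
  [6] addr=0x18 blk=6 s=2: VC-HIT | VC [18]
  [7] addr=0x16 blk=5 s=1: L1-HIT | VC [18]
  [8] addr=0x16 blk=5 s=1: L1-HIT | VC [18]
  [9] addr=0x26 blk=9 s=1: MISS | VC [18, 5]
  [10] addr=0x15 blk=5 s=1: VC-HIT | VC [18, 9]

MISSES = 4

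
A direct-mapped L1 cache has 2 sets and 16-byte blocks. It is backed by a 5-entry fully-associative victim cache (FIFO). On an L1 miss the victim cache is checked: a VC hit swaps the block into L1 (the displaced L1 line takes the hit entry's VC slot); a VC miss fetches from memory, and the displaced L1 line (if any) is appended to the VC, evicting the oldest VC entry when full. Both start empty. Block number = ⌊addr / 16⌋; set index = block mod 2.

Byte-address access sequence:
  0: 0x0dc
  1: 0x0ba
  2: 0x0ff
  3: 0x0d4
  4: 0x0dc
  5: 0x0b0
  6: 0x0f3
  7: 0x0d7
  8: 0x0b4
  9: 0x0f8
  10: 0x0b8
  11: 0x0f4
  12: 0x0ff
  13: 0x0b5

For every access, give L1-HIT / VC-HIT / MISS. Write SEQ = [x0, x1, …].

SEQ = [MISS, MISS, MISS, VC-HIT, L1-HIT, VC-HIT, VC-HIT, VC-HIT, VC-HIT, VC-HIT, VC-HIT, VC-HIT, L1-HIT, VC-HIT]

0: 0xdc (blk 13, set 1) → MISS  vc=[]
1: 0xba (blk 11, set 1) → MISS  vc=[13]
2: 0xff (blk 15, set 1) → MISS  vc=[13, 11]
3: 0xd4 (blk 13, set 1) → VC-HIT  vc=[15, 11]
4: 0xdc (blk 13, set 1) → L1-HIT  vc=[15, 11]
5: 0xb0 (blk 11, set 1) → VC-HIT  vc=[15, 13]
6: 0xf3 (blk 15, set 1) → VC-HIT  vc=[11, 13]
7: 0xd7 (blk 13, set 1) → VC-HIT  vc=[11, 15]
8: 0xb4 (blk 11, set 1) → VC-HIT  vc=[13, 15]
9: 0xf8 (blk 15, set 1) → VC-HIT  vc=[13, 11]
10: 0xb8 (blk 11, set 1) → VC-HIT  vc=[13, 15]
11: 0xf4 (blk 15, set 1) → VC-HIT  vc=[13, 11]
12: 0xff (blk 15, set 1) → L1-HIT  vc=[13, 11]
13: 0xb5 (blk 11, set 1) → VC-HIT  vc=[13, 15]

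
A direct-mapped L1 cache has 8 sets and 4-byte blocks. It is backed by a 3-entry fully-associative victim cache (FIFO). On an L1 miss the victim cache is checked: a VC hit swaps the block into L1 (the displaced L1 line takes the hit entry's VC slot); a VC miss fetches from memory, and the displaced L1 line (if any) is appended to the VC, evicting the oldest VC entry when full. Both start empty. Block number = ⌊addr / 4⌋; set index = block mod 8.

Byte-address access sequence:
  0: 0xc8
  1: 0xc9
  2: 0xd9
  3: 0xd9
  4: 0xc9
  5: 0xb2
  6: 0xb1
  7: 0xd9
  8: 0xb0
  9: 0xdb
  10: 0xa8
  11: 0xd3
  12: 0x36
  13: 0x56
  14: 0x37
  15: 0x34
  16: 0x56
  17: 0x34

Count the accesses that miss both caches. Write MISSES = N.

#0 0xc8→b50/s2 MISS; vc=[]
#1 0xc9→b50/s2 L1-HIT; vc=[]
#2 0xd9→b54/s6 MISS; vc=[]
#3 0xd9→b54/s6 L1-HIT; vc=[]
#4 0xc9→b50/s2 L1-HIT; vc=[]
#5 0xb2→b44/s4 MISS; vc=[]
#6 0xb1→b44/s4 L1-HIT; vc=[]
#7 0xd9→b54/s6 L1-HIT; vc=[]
#8 0xb0→b44/s4 L1-HIT; vc=[]
#9 0xdb→b54/s6 L1-HIT; vc=[]
#10 0xa8→b42/s2 MISS; vc=[50]
#11 0xd3→b52/s4 MISS; vc=[50,44]
#12 0x36→b13/s5 MISS; vc=[50,44]
#13 0x56→b21/s5 MISS; vc=[50,44,13]
#14 0x37→b13/s5 VC-HIT; vc=[50,44,21]
#15 0x34→b13/s5 L1-HIT; vc=[50,44,21]
#16 0x56→b21/s5 VC-HIT; vc=[50,44,13]
#17 0x34→b13/s5 VC-HIT; vc=[50,44,21]

MISSES = 7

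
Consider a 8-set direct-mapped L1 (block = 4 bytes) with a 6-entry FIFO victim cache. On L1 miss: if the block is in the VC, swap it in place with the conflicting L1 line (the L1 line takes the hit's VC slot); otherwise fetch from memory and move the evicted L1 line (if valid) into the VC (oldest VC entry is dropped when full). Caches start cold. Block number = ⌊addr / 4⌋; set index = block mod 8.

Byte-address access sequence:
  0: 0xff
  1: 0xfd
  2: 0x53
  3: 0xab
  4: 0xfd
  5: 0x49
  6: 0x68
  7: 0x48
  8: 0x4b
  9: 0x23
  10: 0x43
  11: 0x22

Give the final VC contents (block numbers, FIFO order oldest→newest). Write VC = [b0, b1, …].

  [0] addr=0xff blk=63 s=7: MISS | VC []
  [1] addr=0xfd blk=63 s=7: L1-HIT | VC []
  [2] addr=0x53 blk=20 s=4: MISS | VC []
  [3] addr=0xab blk=42 s=2: MISS | VC []
  [4] addr=0xfd blk=63 s=7: L1-HIT | VC []
  [5] addr=0x49 blk=18 s=2: MISS | VC [42]
  [6] addr=0x68 blk=26 s=2: MISS | VC [42, 18]
  [7] addr=0x48 blk=18 s=2: VC-HIT | VC [42, 26]
  [8] addr=0x4b blk=18 s=2: L1-HIT | VC [42, 26]
  [9] addr=0x23 blk=8 s=0: MISS | VC [42, 26]
  [10] addr=0x43 blk=16 s=0: MISS | VC [42, 26, 8]
  [11] addr=0x22 blk=8 s=0: VC-HIT | VC [42, 26, 16]

VC = [42, 26, 16]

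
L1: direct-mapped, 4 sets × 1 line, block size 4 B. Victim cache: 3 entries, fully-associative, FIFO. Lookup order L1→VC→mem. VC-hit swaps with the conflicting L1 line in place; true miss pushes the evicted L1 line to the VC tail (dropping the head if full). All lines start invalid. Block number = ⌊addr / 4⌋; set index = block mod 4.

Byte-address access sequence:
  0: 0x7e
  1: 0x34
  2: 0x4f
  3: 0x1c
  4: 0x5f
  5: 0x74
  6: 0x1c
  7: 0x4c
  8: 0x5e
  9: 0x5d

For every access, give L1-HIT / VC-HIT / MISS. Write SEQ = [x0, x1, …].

SEQ = [MISS, MISS, MISS, MISS, MISS, MISS, VC-HIT, VC-HIT, VC-HIT, L1-HIT]

#0 0x7e→b31/s3 MISS; vc=[]
#1 0x34→b13/s1 MISS; vc=[]
#2 0x4f→b19/s3 MISS; vc=[31]
#3 0x1c→b7/s3 MISS; vc=[31,19]
#4 0x5f→b23/s3 MISS; vc=[31,19,7]
#5 0x74→b29/s1 MISS; vc=[19,7,13]
#6 0x1c→b7/s3 VC-HIT; vc=[19,23,13]
#7 0x4c→b19/s3 VC-HIT; vc=[7,23,13]
#8 0x5e→b23/s3 VC-HIT; vc=[7,19,13]
#9 0x5d→b23/s3 L1-HIT; vc=[7,19,13]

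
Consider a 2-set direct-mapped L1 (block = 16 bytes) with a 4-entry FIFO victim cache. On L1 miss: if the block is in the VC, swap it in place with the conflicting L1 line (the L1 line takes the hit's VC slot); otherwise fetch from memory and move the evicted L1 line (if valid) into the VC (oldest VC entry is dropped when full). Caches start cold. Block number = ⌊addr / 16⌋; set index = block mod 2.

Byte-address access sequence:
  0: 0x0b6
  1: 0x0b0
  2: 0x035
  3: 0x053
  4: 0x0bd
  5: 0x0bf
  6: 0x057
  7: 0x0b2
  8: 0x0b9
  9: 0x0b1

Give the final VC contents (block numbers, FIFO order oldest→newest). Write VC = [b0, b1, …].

VC = [5, 3]

#0 0xb6→b11/s1 MISS; vc=[]
#1 0xb0→b11/s1 L1-HIT; vc=[]
#2 0x35→b3/s1 MISS; vc=[11]
#3 0x53→b5/s1 MISS; vc=[11,3]
#4 0xbd→b11/s1 VC-HIT; vc=[5,3]
#5 0xbf→b11/s1 L1-HIT; vc=[5,3]
#6 0x57→b5/s1 VC-HIT; vc=[11,3]
#7 0xb2→b11/s1 VC-HIT; vc=[5,3]
#8 0xb9→b11/s1 L1-HIT; vc=[5,3]
#9 0xb1→b11/s1 L1-HIT; vc=[5,3]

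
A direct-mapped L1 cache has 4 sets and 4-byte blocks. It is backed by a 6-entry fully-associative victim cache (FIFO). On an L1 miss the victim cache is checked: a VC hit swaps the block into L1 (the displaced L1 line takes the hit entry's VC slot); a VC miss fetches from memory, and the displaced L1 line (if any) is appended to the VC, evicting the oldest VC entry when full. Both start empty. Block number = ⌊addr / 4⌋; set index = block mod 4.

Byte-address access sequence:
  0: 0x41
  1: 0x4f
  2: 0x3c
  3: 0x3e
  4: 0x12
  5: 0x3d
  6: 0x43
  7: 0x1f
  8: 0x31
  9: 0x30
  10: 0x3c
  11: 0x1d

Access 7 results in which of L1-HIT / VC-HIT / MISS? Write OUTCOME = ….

#0 0x41→b16/s0 MISS; vc=[]
#1 0x4f→b19/s3 MISS; vc=[]
#2 0x3c→b15/s3 MISS; vc=[19]
#3 0x3e→b15/s3 L1-HIT; vc=[19]
#4 0x12→b4/s0 MISS; vc=[19,16]
#5 0x3d→b15/s3 L1-HIT; vc=[19,16]
#6 0x43→b16/s0 VC-HIT; vc=[19,4]
#7 0x1f→b7/s3 MISS; vc=[19,4,15]
#8 0x31→b12/s0 MISS; vc=[19,4,15,16]
#9 0x30→b12/s0 L1-HIT; vc=[19,4,15,16]
#10 0x3c→b15/s3 VC-HIT; vc=[19,4,7,16]
#11 0x1d→b7/s3 VC-HIT; vc=[19,4,15,16]

OUTCOME = MISS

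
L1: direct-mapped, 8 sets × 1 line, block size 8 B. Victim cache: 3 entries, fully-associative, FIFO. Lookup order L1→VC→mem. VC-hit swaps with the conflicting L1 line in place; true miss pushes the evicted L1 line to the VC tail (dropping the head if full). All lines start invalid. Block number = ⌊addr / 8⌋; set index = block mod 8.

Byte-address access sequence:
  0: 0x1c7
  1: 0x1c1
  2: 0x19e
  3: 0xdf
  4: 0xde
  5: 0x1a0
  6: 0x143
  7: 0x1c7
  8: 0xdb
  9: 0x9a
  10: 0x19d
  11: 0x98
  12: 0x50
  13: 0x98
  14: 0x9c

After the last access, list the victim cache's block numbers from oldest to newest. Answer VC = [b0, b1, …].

  [0] addr=0x1c7 blk=56 s=0: MISS | VC []
  [1] addr=0x1c1 blk=56 s=0: L1-HIT | VC []
  [2] addr=0x19e blk=51 s=3: MISS | VC []
  [3] addr=0xdf blk=27 s=3: MISS | VC [51]
  [4] addr=0xde blk=27 s=3: L1-HIT | VC [51]
  [5] addr=0x1a0 blk=52 s=4: MISS | VC [51]
  [6] addr=0x143 blk=40 s=0: MISS | VC [51, 56]
  [7] addr=0x1c7 blk=56 s=0: VC-HIT | VC [51, 40]
  [8] addr=0xdb blk=27 s=3: L1-HIT | VC [51, 40]
  [9] addr=0x9a blk=19 s=3: MISS | VC [51, 40, 27]
  [10] addr=0x19d blk=51 s=3: VC-HIT | VC [19, 40, 27]
  [11] addr=0x98 blk=19 s=3: VC-HIT | VC [51, 40, 27]
  [12] addr=0x50 blk=10 s=2: MISS | VC [51, 40, 27]
  [13] addr=0x98 blk=19 s=3: L1-HIT | VC [51, 40, 27]
  [14] addr=0x9c blk=19 s=3: L1-HIT | VC [51, 40, 27]

VC = [51, 40, 27]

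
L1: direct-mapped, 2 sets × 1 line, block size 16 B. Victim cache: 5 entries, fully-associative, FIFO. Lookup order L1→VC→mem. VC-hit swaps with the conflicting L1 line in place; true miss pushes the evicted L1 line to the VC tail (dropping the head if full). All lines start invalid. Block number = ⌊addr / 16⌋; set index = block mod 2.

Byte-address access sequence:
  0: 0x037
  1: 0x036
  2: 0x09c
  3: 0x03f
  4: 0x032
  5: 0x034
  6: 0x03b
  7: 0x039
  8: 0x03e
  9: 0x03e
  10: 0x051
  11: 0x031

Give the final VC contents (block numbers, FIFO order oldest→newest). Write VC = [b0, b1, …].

  [0] addr=0x37 blk=3 s=1: MISS | VC []
  [1] addr=0x36 blk=3 s=1: L1-HIT | VC []
  [2] addr=0x9c blk=9 s=1: MISS | VC [3]
  [3] addr=0x3f blk=3 s=1: VC-HIT | VC [9]
  [4] addr=0x32 blk=3 s=1: L1-HIT | VC [9]
  [5] addr=0x34 blk=3 s=1: L1-HIT | VC [9]
  [6] addr=0x3b blk=3 s=1: L1-HIT | VC [9]
  [7] addr=0x39 blk=3 s=1: L1-HIT | VC [9]
  [8] addr=0x3e blk=3 s=1: L1-HIT | VC [9]
  [9] addr=0x3e blk=3 s=1: L1-HIT | VC [9]
  [10] addr=0x51 blk=5 s=1: MISS | VC [9, 3]
  [11] addr=0x31 blk=3 s=1: VC-HIT | VC [9, 5]

VC = [9, 5]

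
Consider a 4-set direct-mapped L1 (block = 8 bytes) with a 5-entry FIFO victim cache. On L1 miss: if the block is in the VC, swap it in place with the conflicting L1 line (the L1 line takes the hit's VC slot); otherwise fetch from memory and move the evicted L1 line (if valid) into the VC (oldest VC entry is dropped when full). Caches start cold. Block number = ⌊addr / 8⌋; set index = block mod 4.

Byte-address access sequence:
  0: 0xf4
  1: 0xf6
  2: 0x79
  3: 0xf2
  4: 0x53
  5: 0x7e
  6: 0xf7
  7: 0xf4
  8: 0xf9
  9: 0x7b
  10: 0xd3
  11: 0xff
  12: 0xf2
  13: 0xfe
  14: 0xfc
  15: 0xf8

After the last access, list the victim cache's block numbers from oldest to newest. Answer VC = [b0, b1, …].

0: 0xf4 (blk 30, set 2) → MISS  vc=[]
1: 0xf6 (blk 30, set 2) → L1-HIT  vc=[]
2: 0x79 (blk 15, set 3) → MISS  vc=[]
3: 0xf2 (blk 30, set 2) → L1-HIT  vc=[]
4: 0x53 (blk 10, set 2) → MISS  vc=[30]
5: 0x7e (blk 15, set 3) → L1-HIT  vc=[30]
6: 0xf7 (blk 30, set 2) → VC-HIT  vc=[10]
7: 0xf4 (blk 30, set 2) → L1-HIT  vc=[10]
8: 0xf9 (blk 31, set 3) → MISS  vc=[10, 15]
9: 0x7b (blk 15, set 3) → VC-HIT  vc=[10, 31]
10: 0xd3 (blk 26, set 2) → MISS  vc=[10, 31, 30]
11: 0xff (blk 31, set 3) → VC-HIT  vc=[10, 15, 30]
12: 0xf2 (blk 30, set 2) → VC-HIT  vc=[10, 15, 26]
13: 0xfe (blk 31, set 3) → L1-HIT  vc=[10, 15, 26]
14: 0xfc (blk 31, set 3) → L1-HIT  vc=[10, 15, 26]
15: 0xf8 (blk 31, set 3) → L1-HIT  vc=[10, 15, 26]

VC = [10, 15, 26]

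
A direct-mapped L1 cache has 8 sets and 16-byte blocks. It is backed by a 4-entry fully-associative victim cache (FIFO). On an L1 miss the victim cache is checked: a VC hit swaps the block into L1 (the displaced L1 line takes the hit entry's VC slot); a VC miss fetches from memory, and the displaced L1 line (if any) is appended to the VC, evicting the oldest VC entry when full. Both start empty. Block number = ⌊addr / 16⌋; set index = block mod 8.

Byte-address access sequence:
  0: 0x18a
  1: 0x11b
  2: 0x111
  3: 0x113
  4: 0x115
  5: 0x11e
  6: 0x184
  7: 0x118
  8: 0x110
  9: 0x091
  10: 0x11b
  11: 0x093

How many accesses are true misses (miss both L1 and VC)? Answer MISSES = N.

MISSES = 3

0: 0x18a (blk 24, set 0) → MISS  vc=[]
1: 0x11b (blk 17, set 1) → MISS  vc=[]
2: 0x111 (blk 17, set 1) → L1-HIT  vc=[]
3: 0x113 (blk 17, set 1) → L1-HIT  vc=[]
4: 0x115 (blk 17, set 1) → L1-HIT  vc=[]
5: 0x11e (blk 17, set 1) → L1-HIT  vc=[]
6: 0x184 (blk 24, set 0) → L1-HIT  vc=[]
7: 0x118 (blk 17, set 1) → L1-HIT  vc=[]
8: 0x110 (blk 17, set 1) → L1-HIT  vc=[]
9: 0x91 (blk 9, set 1) → MISS  vc=[17]
10: 0x11b (blk 17, set 1) → VC-HIT  vc=[9]
11: 0x93 (blk 9, set 1) → VC-HIT  vc=[17]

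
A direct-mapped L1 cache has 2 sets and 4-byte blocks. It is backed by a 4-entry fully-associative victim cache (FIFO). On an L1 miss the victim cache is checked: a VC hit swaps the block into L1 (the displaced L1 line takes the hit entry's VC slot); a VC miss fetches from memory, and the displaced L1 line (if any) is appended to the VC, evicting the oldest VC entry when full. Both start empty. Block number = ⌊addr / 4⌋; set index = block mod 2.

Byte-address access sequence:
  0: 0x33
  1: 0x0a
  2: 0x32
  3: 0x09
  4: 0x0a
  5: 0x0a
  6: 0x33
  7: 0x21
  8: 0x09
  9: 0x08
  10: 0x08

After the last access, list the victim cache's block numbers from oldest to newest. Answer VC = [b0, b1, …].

VC = [8, 12]

  [0] addr=0x33 blk=12 s=0: MISS | VC []
  [1] addr=0xa blk=2 s=0: MISS | VC [12]
  [2] addr=0x32 blk=12 s=0: VC-HIT | VC [2]
  [3] addr=0x9 blk=2 s=0: VC-HIT | VC [12]
  [4] addr=0xa blk=2 s=0: L1-HIT | VC [12]
  [5] addr=0xa blk=2 s=0: L1-HIT | VC [12]
  [6] addr=0x33 blk=12 s=0: VC-HIT | VC [2]
  [7] addr=0x21 blk=8 s=0: MISS | VC [2, 12]
  [8] addr=0x9 blk=2 s=0: VC-HIT | VC [8, 12]
  [9] addr=0x8 blk=2 s=0: L1-HIT | VC [8, 12]
  [10] addr=0x8 blk=2 s=0: L1-HIT | VC [8, 12]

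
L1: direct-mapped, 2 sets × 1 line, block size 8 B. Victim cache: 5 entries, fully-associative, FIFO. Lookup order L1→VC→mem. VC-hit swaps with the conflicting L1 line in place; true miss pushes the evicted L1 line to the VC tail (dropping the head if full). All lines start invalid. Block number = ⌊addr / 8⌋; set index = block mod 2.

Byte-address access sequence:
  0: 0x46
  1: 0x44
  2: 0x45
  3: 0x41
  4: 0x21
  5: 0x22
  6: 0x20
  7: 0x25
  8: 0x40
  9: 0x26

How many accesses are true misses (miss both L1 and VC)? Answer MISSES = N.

#0 0x46→b8/s0 MISS; vc=[]
#1 0x44→b8/s0 L1-HIT; vc=[]
#2 0x45→b8/s0 L1-HIT; vc=[]
#3 0x41→b8/s0 L1-HIT; vc=[]
#4 0x21→b4/s0 MISS; vc=[8]
#5 0x22→b4/s0 L1-HIT; vc=[8]
#6 0x20→b4/s0 L1-HIT; vc=[8]
#7 0x25→b4/s0 L1-HIT; vc=[8]
#8 0x40→b8/s0 VC-HIT; vc=[4]
#9 0x26→b4/s0 VC-HIT; vc=[8]

MISSES = 2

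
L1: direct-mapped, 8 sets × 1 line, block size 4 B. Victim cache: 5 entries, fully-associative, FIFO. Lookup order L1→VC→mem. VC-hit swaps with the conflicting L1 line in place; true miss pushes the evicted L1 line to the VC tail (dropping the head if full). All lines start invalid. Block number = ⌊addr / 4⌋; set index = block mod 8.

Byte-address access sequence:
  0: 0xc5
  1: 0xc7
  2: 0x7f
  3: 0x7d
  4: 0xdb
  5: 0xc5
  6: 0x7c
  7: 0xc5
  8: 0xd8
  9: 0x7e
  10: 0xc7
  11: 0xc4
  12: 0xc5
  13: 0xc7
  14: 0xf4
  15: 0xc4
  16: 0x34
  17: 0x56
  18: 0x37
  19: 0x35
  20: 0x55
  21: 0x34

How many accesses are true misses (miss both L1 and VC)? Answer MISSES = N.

MISSES = 6

0: 0xc5 (blk 49, set 1) → MISS  vc=[]
1: 0xc7 (blk 49, set 1) → L1-HIT  vc=[]
2: 0x7f (blk 31, set 7) → MISS  vc=[]
3: 0x7d (blk 31, set 7) → L1-HIT  vc=[]
4: 0xdb (blk 54, set 6) → MISS  vc=[]
5: 0xc5 (blk 49, set 1) → L1-HIT  vc=[]
6: 0x7c (blk 31, set 7) → L1-HIT  vc=[]
7: 0xc5 (blk 49, set 1) → L1-HIT  vc=[]
8: 0xd8 (blk 54, set 6) → L1-HIT  vc=[]
9: 0x7e (blk 31, set 7) → L1-HIT  vc=[]
10: 0xc7 (blk 49, set 1) → L1-HIT  vc=[]
11: 0xc4 (blk 49, set 1) → L1-HIT  vc=[]
12: 0xc5 (blk 49, set 1) → L1-HIT  vc=[]
13: 0xc7 (blk 49, set 1) → L1-HIT  vc=[]
14: 0xf4 (blk 61, set 5) → MISS  vc=[]
15: 0xc4 (blk 49, set 1) → L1-HIT  vc=[]
16: 0x34 (blk 13, set 5) → MISS  vc=[61]
17: 0x56 (blk 21, set 5) → MISS  vc=[61, 13]
18: 0x37 (blk 13, set 5) → VC-HIT  vc=[61, 21]
19: 0x35 (blk 13, set 5) → L1-HIT  vc=[61, 21]
20: 0x55 (blk 21, set 5) → VC-HIT  vc=[61, 13]
21: 0x34 (blk 13, set 5) → VC-HIT  vc=[61, 21]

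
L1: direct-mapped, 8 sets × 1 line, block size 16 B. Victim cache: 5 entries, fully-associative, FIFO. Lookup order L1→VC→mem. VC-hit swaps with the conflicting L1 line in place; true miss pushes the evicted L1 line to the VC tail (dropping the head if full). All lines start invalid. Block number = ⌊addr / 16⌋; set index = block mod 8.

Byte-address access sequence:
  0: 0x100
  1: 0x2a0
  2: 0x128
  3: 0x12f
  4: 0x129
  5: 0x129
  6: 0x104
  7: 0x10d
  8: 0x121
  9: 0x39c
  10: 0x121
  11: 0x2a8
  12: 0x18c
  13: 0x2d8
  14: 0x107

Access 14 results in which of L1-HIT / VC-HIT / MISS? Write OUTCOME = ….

OUTCOME = VC-HIT

  [0] addr=0x100 blk=16 s=0: MISS | VC []
  [1] addr=0x2a0 blk=42 s=2: MISS | VC []
  [2] addr=0x128 blk=18 s=2: MISS | VC [42]
  [3] addr=0x12f blk=18 s=2: L1-HIT | VC [42]
  [4] addr=0x129 blk=18 s=2: L1-HIT | VC [42]
  [5] addr=0x129 blk=18 s=2: L1-HIT | VC [42]
  [6] addr=0x104 blk=16 s=0: L1-HIT | VC [42]
  [7] addr=0x10d blk=16 s=0: L1-HIT | VC [42]
  [8] addr=0x121 blk=18 s=2: L1-HIT | VC [42]
  [9] addr=0x39c blk=57 s=1: MISS | VC [42]
  [10] addr=0x121 blk=18 s=2: L1-HIT | VC [42]
  [11] addr=0x2a8 blk=42 s=2: VC-HIT | VC [18]
  [12] addr=0x18c blk=24 s=0: MISS | VC [18, 16]
  [13] addr=0x2d8 blk=45 s=5: MISS | VC [18, 16]
  [14] addr=0x107 blk=16 s=0: VC-HIT | VC [18, 24]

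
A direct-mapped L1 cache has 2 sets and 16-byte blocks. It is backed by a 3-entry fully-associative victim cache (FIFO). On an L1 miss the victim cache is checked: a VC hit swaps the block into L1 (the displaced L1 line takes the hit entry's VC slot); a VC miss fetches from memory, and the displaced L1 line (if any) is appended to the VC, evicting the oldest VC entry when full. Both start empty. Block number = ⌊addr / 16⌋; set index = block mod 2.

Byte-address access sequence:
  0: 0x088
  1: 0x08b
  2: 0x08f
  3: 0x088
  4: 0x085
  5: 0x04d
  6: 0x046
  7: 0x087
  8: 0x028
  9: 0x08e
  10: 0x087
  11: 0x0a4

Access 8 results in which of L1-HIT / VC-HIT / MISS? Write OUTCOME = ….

OUTCOME = MISS

0: 0x88 (blk 8, set 0) → MISS  vc=[]
1: 0x8b (blk 8, set 0) → L1-HIT  vc=[]
2: 0x8f (blk 8, set 0) → L1-HIT  vc=[]
3: 0x88 (blk 8, set 0) → L1-HIT  vc=[]
4: 0x85 (blk 8, set 0) → L1-HIT  vc=[]
5: 0x4d (blk 4, set 0) → MISS  vc=[8]
6: 0x46 (blk 4, set 0) → L1-HIT  vc=[8]
7: 0x87 (blk 8, set 0) → VC-HIT  vc=[4]
8: 0x28 (blk 2, set 0) → MISS  vc=[4, 8]
9: 0x8e (blk 8, set 0) → VC-HIT  vc=[4, 2]
10: 0x87 (blk 8, set 0) → L1-HIT  vc=[4, 2]
11: 0xa4 (blk 10, set 0) → MISS  vc=[4, 2, 8]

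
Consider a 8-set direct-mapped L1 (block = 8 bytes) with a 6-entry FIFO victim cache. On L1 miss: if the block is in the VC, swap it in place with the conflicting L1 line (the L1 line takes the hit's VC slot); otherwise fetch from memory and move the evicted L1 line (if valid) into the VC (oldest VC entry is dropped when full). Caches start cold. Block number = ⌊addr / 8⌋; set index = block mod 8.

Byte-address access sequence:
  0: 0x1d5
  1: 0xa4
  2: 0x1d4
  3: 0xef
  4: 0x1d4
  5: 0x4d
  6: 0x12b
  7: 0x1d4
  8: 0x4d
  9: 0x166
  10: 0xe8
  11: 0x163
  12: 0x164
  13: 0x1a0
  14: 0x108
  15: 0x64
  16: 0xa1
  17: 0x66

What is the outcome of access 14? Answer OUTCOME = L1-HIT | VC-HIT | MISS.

  [0] addr=0x1d5 blk=58 s=2: MISS | VC []
  [1] addr=0xa4 blk=20 s=4: MISS | VC []
  [2] addr=0x1d4 blk=58 s=2: L1-HIT | VC []
  [3] addr=0xef blk=29 s=5: MISS | VC []
  [4] addr=0x1d4 blk=58 s=2: L1-HIT | VC []
  [5] addr=0x4d blk=9 s=1: MISS | VC []
  [6] addr=0x12b blk=37 s=5: MISS | VC [29]
  [7] addr=0x1d4 blk=58 s=2: L1-HIT | VC [29]
  [8] addr=0x4d blk=9 s=1: L1-HIT | VC [29]
  [9] addr=0x166 blk=44 s=4: MISS | VC [29, 20]
  [10] addr=0xe8 blk=29 s=5: VC-HIT | VC [37, 20]
  [11] addr=0x163 blk=44 s=4: L1-HIT | VC [37, 20]
  [12] addr=0x164 blk=44 s=4: L1-HIT | VC [37, 20]
  [13] addr=0x1a0 blk=52 s=4: MISS | VC [37, 20, 44]
  [14] addr=0x108 blk=33 s=1: MISS | VC [37, 20, 44, 9]
  [15] addr=0x64 blk=12 s=4: MISS | VC [37, 20, 44, 9, 52]
  [16] addr=0xa1 blk=20 s=4: VC-HIT | VC [37, 12, 44, 9, 52]
  [17] addr=0x66 blk=12 s=4: VC-HIT | VC [37, 20, 44, 9, 52]

OUTCOME = MISS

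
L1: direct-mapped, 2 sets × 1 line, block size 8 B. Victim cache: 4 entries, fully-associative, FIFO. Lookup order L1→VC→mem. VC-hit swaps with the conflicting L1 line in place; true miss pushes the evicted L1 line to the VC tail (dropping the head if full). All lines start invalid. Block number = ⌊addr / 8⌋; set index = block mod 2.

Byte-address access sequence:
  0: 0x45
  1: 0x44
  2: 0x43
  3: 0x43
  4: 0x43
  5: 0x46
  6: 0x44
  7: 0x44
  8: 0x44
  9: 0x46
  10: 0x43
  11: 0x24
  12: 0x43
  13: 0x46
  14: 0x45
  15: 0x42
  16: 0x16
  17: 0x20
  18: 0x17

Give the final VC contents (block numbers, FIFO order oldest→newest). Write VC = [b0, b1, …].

VC = [4, 8]

#0 0x45→b8/s0 MISS; vc=[]
#1 0x44→b8/s0 L1-HIT; vc=[]
#2 0x43→b8/s0 L1-HIT; vc=[]
#3 0x43→b8/s0 L1-HIT; vc=[]
#4 0x43→b8/s0 L1-HIT; vc=[]
#5 0x46→b8/s0 L1-HIT; vc=[]
#6 0x44→b8/s0 L1-HIT; vc=[]
#7 0x44→b8/s0 L1-HIT; vc=[]
#8 0x44→b8/s0 L1-HIT; vc=[]
#9 0x46→b8/s0 L1-HIT; vc=[]
#10 0x43→b8/s0 L1-HIT; vc=[]
#11 0x24→b4/s0 MISS; vc=[8]
#12 0x43→b8/s0 VC-HIT; vc=[4]
#13 0x46→b8/s0 L1-HIT; vc=[4]
#14 0x45→b8/s0 L1-HIT; vc=[4]
#15 0x42→b8/s0 L1-HIT; vc=[4]
#16 0x16→b2/s0 MISS; vc=[4,8]
#17 0x20→b4/s0 VC-HIT; vc=[2,8]
#18 0x17→b2/s0 VC-HIT; vc=[4,8]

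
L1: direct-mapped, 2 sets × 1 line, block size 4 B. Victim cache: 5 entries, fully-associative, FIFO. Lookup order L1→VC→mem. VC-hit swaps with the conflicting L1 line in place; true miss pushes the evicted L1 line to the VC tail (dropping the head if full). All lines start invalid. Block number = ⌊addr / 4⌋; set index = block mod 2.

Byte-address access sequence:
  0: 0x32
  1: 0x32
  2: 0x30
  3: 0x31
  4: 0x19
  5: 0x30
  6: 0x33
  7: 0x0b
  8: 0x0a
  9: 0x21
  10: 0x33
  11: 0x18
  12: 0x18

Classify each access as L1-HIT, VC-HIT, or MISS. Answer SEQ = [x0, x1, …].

#0 0x32→b12/s0 MISS; vc=[]
#1 0x32→b12/s0 L1-HIT; vc=[]
#2 0x30→b12/s0 L1-HIT; vc=[]
#3 0x31→b12/s0 L1-HIT; vc=[]
#4 0x19→b6/s0 MISS; vc=[12]
#5 0x30→b12/s0 VC-HIT; vc=[6]
#6 0x33→b12/s0 L1-HIT; vc=[6]
#7 0xb→b2/s0 MISS; vc=[6,12]
#8 0xa→b2/s0 L1-HIT; vc=[6,12]
#9 0x21→b8/s0 MISS; vc=[6,12,2]
#10 0x33→b12/s0 VC-HIT; vc=[6,8,2]
#11 0x18→b6/s0 VC-HIT; vc=[12,8,2]
#12 0x18→b6/s0 L1-HIT; vc=[12,8,2]

SEQ = [MISS, L1-HIT, L1-HIT, L1-HIT, MISS, VC-HIT, L1-HIT, MISS, L1-HIT, MISS, VC-HIT, VC-HIT, L1-HIT]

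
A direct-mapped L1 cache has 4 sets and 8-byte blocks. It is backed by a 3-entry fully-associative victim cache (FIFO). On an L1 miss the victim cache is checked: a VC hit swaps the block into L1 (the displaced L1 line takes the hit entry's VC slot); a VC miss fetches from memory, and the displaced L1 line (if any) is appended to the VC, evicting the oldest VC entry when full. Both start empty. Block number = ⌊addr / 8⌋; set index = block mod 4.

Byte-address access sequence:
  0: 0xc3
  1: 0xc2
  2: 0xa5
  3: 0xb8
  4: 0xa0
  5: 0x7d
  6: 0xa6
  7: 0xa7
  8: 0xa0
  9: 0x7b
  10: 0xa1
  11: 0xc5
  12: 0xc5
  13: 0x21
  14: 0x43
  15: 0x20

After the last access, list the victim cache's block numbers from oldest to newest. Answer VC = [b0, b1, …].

VC = [23, 24, 8]

#0 0xc3→b24/s0 MISS; vc=[]
#1 0xc2→b24/s0 L1-HIT; vc=[]
#2 0xa5→b20/s0 MISS; vc=[24]
#3 0xb8→b23/s3 MISS; vc=[24]
#4 0xa0→b20/s0 L1-HIT; vc=[24]
#5 0x7d→b15/s3 MISS; vc=[24,23]
#6 0xa6→b20/s0 L1-HIT; vc=[24,23]
#7 0xa7→b20/s0 L1-HIT; vc=[24,23]
#8 0xa0→b20/s0 L1-HIT; vc=[24,23]
#9 0x7b→b15/s3 L1-HIT; vc=[24,23]
#10 0xa1→b20/s0 L1-HIT; vc=[24,23]
#11 0xc5→b24/s0 VC-HIT; vc=[20,23]
#12 0xc5→b24/s0 L1-HIT; vc=[20,23]
#13 0x21→b4/s0 MISS; vc=[20,23,24]
#14 0x43→b8/s0 MISS; vc=[23,24,4]
#15 0x20→b4/s0 VC-HIT; vc=[23,24,8]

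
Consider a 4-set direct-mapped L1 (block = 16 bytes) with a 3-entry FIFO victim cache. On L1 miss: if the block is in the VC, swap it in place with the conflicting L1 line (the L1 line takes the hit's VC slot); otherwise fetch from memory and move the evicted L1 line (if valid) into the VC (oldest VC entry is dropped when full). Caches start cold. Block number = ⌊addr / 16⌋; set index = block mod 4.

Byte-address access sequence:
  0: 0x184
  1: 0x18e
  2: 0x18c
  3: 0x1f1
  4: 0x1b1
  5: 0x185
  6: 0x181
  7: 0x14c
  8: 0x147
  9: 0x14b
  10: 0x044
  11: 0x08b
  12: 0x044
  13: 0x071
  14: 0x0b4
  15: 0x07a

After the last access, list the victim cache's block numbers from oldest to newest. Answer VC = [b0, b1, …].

VC = [8, 27, 11]

  [0] addr=0x184 blk=24 s=0: MISS | VC []
  [1] addr=0x18e blk=24 s=0: L1-HIT | VC []
  [2] addr=0x18c blk=24 s=0: L1-HIT | VC []
  [3] addr=0x1f1 blk=31 s=3: MISS | VC []
  [4] addr=0x1b1 blk=27 s=3: MISS | VC [31]
  [5] addr=0x185 blk=24 s=0: L1-HIT | VC [31]
  [6] addr=0x181 blk=24 s=0: L1-HIT | VC [31]
  [7] addr=0x14c blk=20 s=0: MISS | VC [31, 24]
  [8] addr=0x147 blk=20 s=0: L1-HIT | VC [31, 24]
  [9] addr=0x14b blk=20 s=0: L1-HIT | VC [31, 24]
  [10] addr=0x44 blk=4 s=0: MISS | VC [31, 24, 20]
  [11] addr=0x8b blk=8 s=0: MISS | VC [24, 20, 4]
  [12] addr=0x44 blk=4 s=0: VC-HIT | VC [24, 20, 8]
  [13] addr=0x71 blk=7 s=3: MISS | VC [20, 8, 27]
  [14] addr=0xb4 blk=11 s=3: MISS | VC [8, 27, 7]
  [15] addr=0x7a blk=7 s=3: VC-HIT | VC [8, 27, 11]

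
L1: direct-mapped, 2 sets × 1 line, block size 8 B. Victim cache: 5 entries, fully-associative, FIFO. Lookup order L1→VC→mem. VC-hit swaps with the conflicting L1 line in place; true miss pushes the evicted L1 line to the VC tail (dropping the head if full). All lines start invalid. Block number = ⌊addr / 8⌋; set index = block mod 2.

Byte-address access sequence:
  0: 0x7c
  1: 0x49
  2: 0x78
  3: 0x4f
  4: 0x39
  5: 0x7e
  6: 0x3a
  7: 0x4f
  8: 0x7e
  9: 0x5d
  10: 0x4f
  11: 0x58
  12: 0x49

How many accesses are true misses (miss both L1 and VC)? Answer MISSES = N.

MISSES = 4

0: 0x7c (blk 15, set 1) → MISS  vc=[]
1: 0x49 (blk 9, set 1) → MISS  vc=[15]
2: 0x78 (blk 15, set 1) → VC-HIT  vc=[9]
3: 0x4f (blk 9, set 1) → VC-HIT  vc=[15]
4: 0x39 (blk 7, set 1) → MISS  vc=[15, 9]
5: 0x7e (blk 15, set 1) → VC-HIT  vc=[7, 9]
6: 0x3a (blk 7, set 1) → VC-HIT  vc=[15, 9]
7: 0x4f (blk 9, set 1) → VC-HIT  vc=[15, 7]
8: 0x7e (blk 15, set 1) → VC-HIT  vc=[9, 7]
9: 0x5d (blk 11, set 1) → MISS  vc=[9, 7, 15]
10: 0x4f (blk 9, set 1) → VC-HIT  vc=[11, 7, 15]
11: 0x58 (blk 11, set 1) → VC-HIT  vc=[9, 7, 15]
12: 0x49 (blk 9, set 1) → VC-HIT  vc=[11, 7, 15]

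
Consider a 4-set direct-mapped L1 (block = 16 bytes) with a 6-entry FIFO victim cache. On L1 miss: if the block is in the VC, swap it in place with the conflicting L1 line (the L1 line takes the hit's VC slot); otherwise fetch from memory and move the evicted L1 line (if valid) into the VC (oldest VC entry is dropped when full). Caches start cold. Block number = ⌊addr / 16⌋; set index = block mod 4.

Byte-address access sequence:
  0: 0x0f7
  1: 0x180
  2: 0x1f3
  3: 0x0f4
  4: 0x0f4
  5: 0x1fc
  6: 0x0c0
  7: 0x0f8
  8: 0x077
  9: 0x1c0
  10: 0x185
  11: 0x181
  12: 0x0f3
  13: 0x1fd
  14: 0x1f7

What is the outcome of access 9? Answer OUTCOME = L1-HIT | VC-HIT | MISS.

#0 0xf7→b15/s3 MISS; vc=[]
#1 0x180→b24/s0 MISS; vc=[]
#2 0x1f3→b31/s3 MISS; vc=[15]
#3 0xf4→b15/s3 VC-HIT; vc=[31]
#4 0xf4→b15/s3 L1-HIT; vc=[31]
#5 0x1fc→b31/s3 VC-HIT; vc=[15]
#6 0xc0→b12/s0 MISS; vc=[15,24]
#7 0xf8→b15/s3 VC-HIT; vc=[31,24]
#8 0x77→b7/s3 MISS; vc=[31,24,15]
#9 0x1c0→b28/s0 MISS; vc=[31,24,15,12]
#10 0x185→b24/s0 VC-HIT; vc=[31,28,15,12]
#11 0x181→b24/s0 L1-HIT; vc=[31,28,15,12]
#12 0xf3→b15/s3 VC-HIT; vc=[31,28,7,12]
#13 0x1fd→b31/s3 VC-HIT; vc=[15,28,7,12]
#14 0x1f7→b31/s3 L1-HIT; vc=[15,28,7,12]

OUTCOME = MISS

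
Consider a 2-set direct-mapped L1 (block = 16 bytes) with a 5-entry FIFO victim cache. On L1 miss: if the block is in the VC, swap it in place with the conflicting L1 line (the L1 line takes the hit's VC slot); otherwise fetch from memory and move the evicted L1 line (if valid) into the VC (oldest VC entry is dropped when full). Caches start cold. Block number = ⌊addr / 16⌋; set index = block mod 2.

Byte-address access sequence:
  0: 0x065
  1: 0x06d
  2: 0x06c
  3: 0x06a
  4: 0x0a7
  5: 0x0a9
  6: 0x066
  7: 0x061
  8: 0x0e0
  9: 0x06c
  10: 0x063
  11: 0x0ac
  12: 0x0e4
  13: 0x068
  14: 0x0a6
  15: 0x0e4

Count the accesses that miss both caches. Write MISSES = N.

MISSES = 3

  [0] addr=0x65 blk=6 s=0: MISS | VC []
  [1] addr=0x6d blk=6 s=0: L1-HIT | VC []
  [2] addr=0x6c blk=6 s=0: L1-HIT | VC []
  [3] addr=0x6a blk=6 s=0: L1-HIT | VC []
  [4] addr=0xa7 blk=10 s=0: MISS | VC [6]
  [5] addr=0xa9 blk=10 s=0: L1-HIT | VC [6]
  [6] addr=0x66 blk=6 s=0: VC-HIT | VC [10]
  [7] addr=0x61 blk=6 s=0: L1-HIT | VC [10]
  [8] addr=0xe0 blk=14 s=0: MISS | VC [10, 6]
  [9] addr=0x6c blk=6 s=0: VC-HIT | VC [10, 14]
  [10] addr=0x63 blk=6 s=0: L1-HIT | VC [10, 14]
  [11] addr=0xac blk=10 s=0: VC-HIT | VC [6, 14]
  [12] addr=0xe4 blk=14 s=0: VC-HIT | VC [6, 10]
  [13] addr=0x68 blk=6 s=0: VC-HIT | VC [14, 10]
  [14] addr=0xa6 blk=10 s=0: VC-HIT | VC [14, 6]
  [15] addr=0xe4 blk=14 s=0: VC-HIT | VC [10, 6]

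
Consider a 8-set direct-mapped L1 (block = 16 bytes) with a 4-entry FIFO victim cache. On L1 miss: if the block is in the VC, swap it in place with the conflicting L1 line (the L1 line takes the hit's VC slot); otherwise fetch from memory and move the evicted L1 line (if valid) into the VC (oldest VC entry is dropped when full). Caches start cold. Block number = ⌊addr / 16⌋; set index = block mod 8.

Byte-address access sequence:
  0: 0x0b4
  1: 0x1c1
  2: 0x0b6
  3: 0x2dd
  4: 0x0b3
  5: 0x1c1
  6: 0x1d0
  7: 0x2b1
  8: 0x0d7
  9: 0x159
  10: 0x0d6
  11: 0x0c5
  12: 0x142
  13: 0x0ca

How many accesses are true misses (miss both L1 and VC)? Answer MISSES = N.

0: 0xb4 (blk 11, set 3) → MISS  vc=[]
1: 0x1c1 (blk 28, set 4) → MISS  vc=[]
2: 0xb6 (blk 11, set 3) → L1-HIT  vc=[]
3: 0x2dd (blk 45, set 5) → MISS  vc=[]
4: 0xb3 (blk 11, set 3) → L1-HIT  vc=[]
5: 0x1c1 (blk 28, set 4) → L1-HIT  vc=[]
6: 0x1d0 (blk 29, set 5) → MISS  vc=[45]
7: 0x2b1 (blk 43, set 3) → MISS  vc=[45, 11]
8: 0xd7 (blk 13, set 5) → MISS  vc=[45, 11, 29]
9: 0x159 (blk 21, set 5) → MISS  vc=[45, 11, 29, 13]
10: 0xd6 (blk 13, set 5) → VC-HIT  vc=[45, 11, 29, 21]
11: 0xc5 (blk 12, set 4) → MISS  vc=[11, 29, 21, 28]
12: 0x142 (blk 20, set 4) → MISS  vc=[29, 21, 28, 12]
13: 0xca (blk 12, set 4) → VC-HIT  vc=[29, 21, 28, 20]

MISSES = 9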